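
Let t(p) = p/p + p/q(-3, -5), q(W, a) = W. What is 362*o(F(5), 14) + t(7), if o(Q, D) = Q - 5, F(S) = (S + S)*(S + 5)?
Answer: 103166/3 ≈ 34389.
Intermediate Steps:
F(S) = 2*S*(5 + S) (F(S) = (2*S)*(5 + S) = 2*S*(5 + S))
o(Q, D) = -5 + Q
t(p) = 1 - p/3 (t(p) = p/p + p/(-3) = 1 + p*(-⅓) = 1 - p/3)
362*o(F(5), 14) + t(7) = 362*(-5 + 2*5*(5 + 5)) + (1 - ⅓*7) = 362*(-5 + 2*5*10) + (1 - 7/3) = 362*(-5 + 100) - 4/3 = 362*95 - 4/3 = 34390 - 4/3 = 103166/3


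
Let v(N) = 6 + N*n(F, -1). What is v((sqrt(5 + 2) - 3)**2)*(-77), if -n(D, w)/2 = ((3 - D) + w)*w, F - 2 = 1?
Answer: 2002 - 924*sqrt(7) ≈ -442.67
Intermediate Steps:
F = 3 (F = 2 + 1 = 3)
n(D, w) = -2*w*(3 + w - D) (n(D, w) = -2*((3 - D) + w)*w = -2*(3 + w - D)*w = -2*w*(3 + w - D))
v(N) = 6 - 2*N (v(N) = 6 + N*(2*(-1)*(-3 + 3 - 1*(-1))) = 6 + N*(2*(-1)*(-3 + 3 + 1)) = 6 + N*(2*(-1)*1) = 6 + N*(-2) = 6 - 2*N)
v((sqrt(5 + 2) - 3)**2)*(-77) = (6 - 2*(sqrt(5 + 2) - 3)**2)*(-77) = (6 - 2*(sqrt(7) - 3)**2)*(-77) = (6 - 2*(-3 + sqrt(7))**2)*(-77) = -462 + 154*(-3 + sqrt(7))**2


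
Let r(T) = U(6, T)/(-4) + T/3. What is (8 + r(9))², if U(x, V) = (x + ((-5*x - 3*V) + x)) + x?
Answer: 6889/16 ≈ 430.56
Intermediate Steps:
U(x, V) = -3*V - 2*x (U(x, V) = (x + (-4*x - 3*V)) + x = (-3*V - 3*x) + x = -3*V - 2*x)
r(T) = 3 + 13*T/12 (r(T) = (-3*T - 2*6)/(-4) + T/3 = (-3*T - 12)*(-¼) + T*(⅓) = (-12 - 3*T)*(-¼) + T/3 = (3 + 3*T/4) + T/3 = 3 + 13*T/12)
(8 + r(9))² = (8 + (3 + (13/12)*9))² = (8 + (3 + 39/4))² = (8 + 51/4)² = (83/4)² = 6889/16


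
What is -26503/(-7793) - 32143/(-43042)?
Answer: 1391232525/335426306 ≈ 4.1477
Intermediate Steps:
-26503/(-7793) - 32143/(-43042) = -26503*(-1/7793) - 32143*(-1/43042) = 26503/7793 + 32143/43042 = 1391232525/335426306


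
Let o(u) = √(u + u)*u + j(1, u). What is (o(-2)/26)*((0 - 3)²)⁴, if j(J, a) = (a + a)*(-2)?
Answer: 26244/13 - 13122*I/13 ≈ 2018.8 - 1009.4*I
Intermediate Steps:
j(J, a) = -4*a (j(J, a) = (2*a)*(-2) = -4*a)
o(u) = -4*u + √2*u^(3/2) (o(u) = √(u + u)*u - 4*u = √(2*u)*u - 4*u = (√2*√u)*u - 4*u = √2*u^(3/2) - 4*u = -4*u + √2*u^(3/2))
(o(-2)/26)*((0 - 3)²)⁴ = ((-4*(-2) + √2*(-2)^(3/2))/26)*((0 - 3)²)⁴ = ((8 + √2*(-2*I*√2))*(1/26))*((-3)²)⁴ = ((8 - 4*I)*(1/26))*9⁴ = (4/13 - 2*I/13)*6561 = 26244/13 - 13122*I/13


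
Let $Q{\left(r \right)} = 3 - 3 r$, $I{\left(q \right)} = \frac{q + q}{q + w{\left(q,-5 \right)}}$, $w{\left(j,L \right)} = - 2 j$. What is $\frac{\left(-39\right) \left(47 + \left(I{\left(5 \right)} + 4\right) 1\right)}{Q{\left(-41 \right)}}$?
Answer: $- \frac{91}{6} \approx -15.167$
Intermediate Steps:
$I{\left(q \right)} = -2$ ($I{\left(q \right)} = \frac{q + q}{q - 2 q} = \frac{2 q}{\left(-1\right) q} = 2 q \left(- \frac{1}{q}\right) = -2$)
$\frac{\left(-39\right) \left(47 + \left(I{\left(5 \right)} + 4\right) 1\right)}{Q{\left(-41 \right)}} = \frac{\left(-39\right) \left(47 + \left(-2 + 4\right) 1\right)}{3 - -123} = \frac{\left(-39\right) \left(47 + 2 \cdot 1\right)}{3 + 123} = \frac{\left(-39\right) \left(47 + 2\right)}{126} = \left(-39\right) 49 \cdot \frac{1}{126} = \left(-1911\right) \frac{1}{126} = - \frac{91}{6}$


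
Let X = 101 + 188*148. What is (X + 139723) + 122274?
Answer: 289922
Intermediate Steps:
X = 27925 (X = 101 + 27824 = 27925)
(X + 139723) + 122274 = (27925 + 139723) + 122274 = 167648 + 122274 = 289922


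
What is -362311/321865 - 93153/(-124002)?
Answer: -4981532759/13303967910 ≈ -0.37444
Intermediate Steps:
-362311/321865 - 93153/(-124002) = -362311*1/321865 - 93153*(-1/124002) = -362311/321865 + 31051/41334 = -4981532759/13303967910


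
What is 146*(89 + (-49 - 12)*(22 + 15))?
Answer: -316528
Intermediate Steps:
146*(89 + (-49 - 12)*(22 + 15)) = 146*(89 - 61*37) = 146*(89 - 2257) = 146*(-2168) = -316528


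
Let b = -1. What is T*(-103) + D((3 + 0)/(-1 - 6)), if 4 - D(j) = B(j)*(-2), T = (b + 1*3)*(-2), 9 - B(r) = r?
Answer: 3044/7 ≈ 434.86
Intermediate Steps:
B(r) = 9 - r
T = -4 (T = (-1 + 1*3)*(-2) = (-1 + 3)*(-2) = 2*(-2) = -4)
D(j) = 22 - 2*j (D(j) = 4 - (9 - j)*(-2) = 4 - (-18 + 2*j) = 4 + (18 - 2*j) = 22 - 2*j)
T*(-103) + D((3 + 0)/(-1 - 6)) = -4*(-103) + (22 - 2*(3 + 0)/(-1 - 6)) = 412 + (22 - 6/(-7)) = 412 + (22 - 6*(-1)/7) = 412 + (22 - 2*(-3/7)) = 412 + (22 + 6/7) = 412 + 160/7 = 3044/7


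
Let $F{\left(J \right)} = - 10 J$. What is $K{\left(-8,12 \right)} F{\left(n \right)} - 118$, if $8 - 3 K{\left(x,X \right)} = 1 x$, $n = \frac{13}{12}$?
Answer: $- \frac{1582}{9} \approx -175.78$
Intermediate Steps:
$n = \frac{13}{12}$ ($n = 13 \cdot \frac{1}{12} = \frac{13}{12} \approx 1.0833$)
$K{\left(x,X \right)} = \frac{8}{3} - \frac{x}{3}$ ($K{\left(x,X \right)} = \frac{8}{3} - \frac{1 x}{3} = \frac{8}{3} - \frac{x}{3}$)
$K{\left(-8,12 \right)} F{\left(n \right)} - 118 = \left(\frac{8}{3} - - \frac{8}{3}\right) \left(\left(-10\right) \frac{13}{12}\right) - 118 = \left(\frac{8}{3} + \frac{8}{3}\right) \left(- \frac{65}{6}\right) - 118 = \frac{16}{3} \left(- \frac{65}{6}\right) - 118 = - \frac{520}{9} - 118 = - \frac{1582}{9}$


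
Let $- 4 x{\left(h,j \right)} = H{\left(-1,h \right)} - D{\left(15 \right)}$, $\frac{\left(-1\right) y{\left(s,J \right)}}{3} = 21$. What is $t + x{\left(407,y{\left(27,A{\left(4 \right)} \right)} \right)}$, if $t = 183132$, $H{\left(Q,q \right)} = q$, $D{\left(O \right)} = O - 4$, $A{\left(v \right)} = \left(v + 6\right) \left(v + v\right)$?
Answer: $183033$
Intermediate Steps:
$A{\left(v \right)} = 2 v \left(6 + v\right)$ ($A{\left(v \right)} = \left(6 + v\right) 2 v = 2 v \left(6 + v\right)$)
$y{\left(s,J \right)} = -63$ ($y{\left(s,J \right)} = \left(-3\right) 21 = -63$)
$D{\left(O \right)} = -4 + O$
$x{\left(h,j \right)} = \frac{11}{4} - \frac{h}{4}$ ($x{\left(h,j \right)} = - \frac{h - \left(-4 + 15\right)}{4} = - \frac{h - 11}{4} = - \frac{-11 + h}{4} = \frac{11}{4} - \frac{h}{4}$)
$t + x{\left(407,y{\left(27,A{\left(4 \right)} \right)} \right)} = 183132 + \left(\frac{11}{4} - \frac{407}{4}\right) = 183132 - 99 = 183033$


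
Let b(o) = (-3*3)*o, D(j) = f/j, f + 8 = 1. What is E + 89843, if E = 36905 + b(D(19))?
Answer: 2408275/19 ≈ 1.2675e+5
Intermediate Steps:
f = -7 (f = -8 + 1 = -7)
D(j) = -7/j
b(o) = -9*o
E = 701258/19 (E = 36905 - (-63)/19 = 36905 - 9*(-7/19) = 36905 + 63/19 = 701258/19 ≈ 36908.)
E + 89843 = 701258/19 + 89843 = 2408275/19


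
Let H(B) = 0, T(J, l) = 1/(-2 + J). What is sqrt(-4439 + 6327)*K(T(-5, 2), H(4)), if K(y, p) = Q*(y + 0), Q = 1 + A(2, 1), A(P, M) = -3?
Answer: 8*sqrt(118)/7 ≈ 12.415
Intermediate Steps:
Q = -2 (Q = 1 - 3 = -2)
K(y, p) = -2*y (K(y, p) = -2*(y + 0) = -2*y)
sqrt(-4439 + 6327)*K(T(-5, 2), H(4)) = sqrt(-4439 + 6327)*(-2/(-2 - 5)) = sqrt(1888)*(-2/(-7)) = (4*sqrt(118))*(-2*(-1/7)) = (4*sqrt(118))*(2/7) = 8*sqrt(118)/7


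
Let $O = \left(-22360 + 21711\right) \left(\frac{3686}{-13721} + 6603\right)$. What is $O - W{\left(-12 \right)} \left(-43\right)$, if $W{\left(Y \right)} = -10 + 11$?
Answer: $- \frac{58796263970}{13721} \approx -4.2851 \cdot 10^{6}$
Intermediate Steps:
$W{\left(Y \right)} = 1$
$O = - \frac{58796853973}{13721}$ ($O = - 649 \left(3686 \left(- \frac{1}{13721}\right) + 6603\right) = - 649 \left(- \frac{3686}{13721} + 6603\right) = \left(-649\right) \frac{90596077}{13721} = - \frac{58796853973}{13721} \approx -4.2852 \cdot 10^{6}$)
$O - W{\left(-12 \right)} \left(-43\right) = - \frac{58796853973}{13721} - 1 \left(-43\right) = - \frac{58796853973}{13721} - -43 = - \frac{58796853973}{13721} + 43 = - \frac{58796263970}{13721}$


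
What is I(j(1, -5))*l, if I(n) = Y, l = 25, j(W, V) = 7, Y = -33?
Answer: -825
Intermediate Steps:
I(n) = -33
I(j(1, -5))*l = -33*25 = -825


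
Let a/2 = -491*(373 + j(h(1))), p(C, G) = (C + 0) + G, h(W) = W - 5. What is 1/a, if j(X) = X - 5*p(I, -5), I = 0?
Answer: -1/386908 ≈ -2.5846e-6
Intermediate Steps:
h(W) = -5 + W
p(C, G) = C + G
j(X) = 25 + X (j(X) = X - 5*(0 - 5) = X - 5*(-5) = X + 25 = 25 + X)
a = -386908 (a = 2*(-491*(373 + (25 + (-5 + 1)))) = 2*(-491*(373 + (25 - 4))) = 2*(-491*(373 + 21)) = 2*(-491*394) = 2*(-193454) = -386908)
1/a = 1/(-386908) = -1/386908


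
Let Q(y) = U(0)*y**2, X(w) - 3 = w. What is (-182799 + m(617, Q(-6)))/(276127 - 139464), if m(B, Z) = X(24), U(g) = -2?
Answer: -182772/136663 ≈ -1.3374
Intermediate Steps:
X(w) = 3 + w
Q(y) = -2*y**2
m(B, Z) = 27 (m(B, Z) = 3 + 24 = 27)
(-182799 + m(617, Q(-6)))/(276127 - 139464) = (-182799 + 27)/(276127 - 139464) = -182772/136663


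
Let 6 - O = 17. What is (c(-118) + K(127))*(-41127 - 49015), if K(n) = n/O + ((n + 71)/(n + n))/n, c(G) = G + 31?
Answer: 1575929780074/177419 ≈ 8.8825e+6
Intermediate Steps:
c(G) = 31 + G
O = -11 (O = 6 - 1*17 = 6 - 17 = -11)
K(n) = -n/11 + (71 + n)/(2*n²) (K(n) = n/(-11) + ((n + 71)/(n + n))/n = n*(-1/11) + ((71 + n)/((2*n)))/n = -n/11 + ((71 + n)*(1/(2*n)))/n = -n/11 + ((71 + n)/(2*n))/n = -n/11 + (71 + n)/(2*n²))
(c(-118) + K(127))*(-41127 - 49015) = ((31 - 118) + (1/22)*(781 - 2*127³ + 11*127)/127²)*(-41127 - 49015) = (-87 + (1/22)*(1/16129)*(781 - 2*2048383 + 1397))*(-90142) = (-87 + (1/22)*(1/16129)*(781 - 4096766 + 1397))*(-90142) = (-87 + (1/22)*(1/16129)*(-4094588))*(-90142) = (-87 - 2047294/177419)*(-90142) = -17482747/177419*(-90142) = 1575929780074/177419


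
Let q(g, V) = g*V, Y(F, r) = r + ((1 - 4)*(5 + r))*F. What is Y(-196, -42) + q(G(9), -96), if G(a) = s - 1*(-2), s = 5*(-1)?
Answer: -21510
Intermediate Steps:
s = -5
G(a) = -3 (G(a) = -5 - 1*(-2) = -5 + 2 = -3)
Y(F, r) = r + F*(-15 - 3*r) (Y(F, r) = r + (-3*(5 + r))*F = r + (-15 - 3*r)*F = r + F*(-15 - 3*r))
q(g, V) = V*g
Y(-196, -42) + q(G(9), -96) = (-42 - 15*(-196) - 3*(-196)*(-42)) - 96*(-3) = (-42 + 2940 - 24696) + 288 = -21798 + 288 = -21510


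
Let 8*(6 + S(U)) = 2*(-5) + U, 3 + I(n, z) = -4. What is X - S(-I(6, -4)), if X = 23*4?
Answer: 787/8 ≈ 98.375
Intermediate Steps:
I(n, z) = -7 (I(n, z) = -3 - 4 = -7)
S(U) = -29/4 + U/8 (S(U) = -6 + (2*(-5) + U)/8 = -6 + (-10 + U)/8 = -6 + (-5/4 + U/8) = -29/4 + U/8)
X = 92
X - S(-I(6, -4)) = 92 - (-29/4 + (-1*(-7))/8) = 92 - (-29/4 + (⅛)*7) = 92 - (-29/4 + 7/8) = 92 - 1*(-51/8) = 92 + 51/8 = 787/8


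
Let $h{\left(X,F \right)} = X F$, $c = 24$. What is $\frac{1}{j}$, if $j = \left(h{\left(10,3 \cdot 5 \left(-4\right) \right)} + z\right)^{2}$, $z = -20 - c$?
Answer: $\frac{1}{414736} \approx 2.4112 \cdot 10^{-6}$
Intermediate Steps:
$h{\left(X,F \right)} = F X$
$z = -44$ ($z = -20 - 24 = -44$)
$j = 414736$ ($j = \left(3 \cdot 5 \left(-4\right) 10 - 44\right)^{2} = \left(15 \left(-4\right) 10 - 44\right)^{2} = \left(\left(-60\right) 10 - 44\right)^{2} = \left(-600 - 44\right)^{2} = \left(-644\right)^{2} = 414736$)
$\frac{1}{j} = \frac{1}{414736}$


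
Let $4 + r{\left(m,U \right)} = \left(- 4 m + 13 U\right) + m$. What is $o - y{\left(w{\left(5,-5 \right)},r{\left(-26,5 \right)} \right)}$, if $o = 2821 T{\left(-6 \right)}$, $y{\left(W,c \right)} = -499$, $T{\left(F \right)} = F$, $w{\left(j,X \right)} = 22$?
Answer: $-16427$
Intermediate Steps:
$r{\left(m,U \right)} = -4 - 3 m + 13 U$ ($r{\left(m,U \right)} = -4 + \left(\left(- 4 m + 13 U\right) + m\right) = -4 + \left(- 3 m + 13 U\right) = -4 - 3 m + 13 U$)
$o = -16926$ ($o = 2821 \left(-6\right) = -16926$)
$o - y{\left(w{\left(5,-5 \right)},r{\left(-26,5 \right)} \right)} = -16926 - -499 = -16926 + 499 = -16427$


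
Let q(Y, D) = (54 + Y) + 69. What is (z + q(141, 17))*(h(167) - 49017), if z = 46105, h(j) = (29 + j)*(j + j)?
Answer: 762630943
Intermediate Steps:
q(Y, D) = 123 + Y
h(j) = 2*j*(29 + j) (h(j) = (29 + j)*(2*j) = 2*j*(29 + j))
(z + q(141, 17))*(h(167) - 49017) = (46105 + (123 + 141))*(2*167*(29 + 167) - 49017) = (46105 + 264)*(2*167*196 - 49017) = 46369*(65464 - 49017) = 46369*16447 = 762630943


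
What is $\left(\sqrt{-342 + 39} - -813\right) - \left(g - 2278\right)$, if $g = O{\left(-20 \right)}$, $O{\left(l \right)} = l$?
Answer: $3111 + i \sqrt{303} \approx 3111.0 + 17.407 i$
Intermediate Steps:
$g = -20$
$\left(\sqrt{-342 + 39} - -813\right) - \left(g - 2278\right) = \left(\sqrt{-342 + 39} - -813\right) - \left(-20 - 2278\right) = \left(\sqrt{-303} + 813\right) - \left(-20 - 2278\right) = \left(i \sqrt{303} + 813\right) - -2298 = \left(813 + i \sqrt{303}\right) + 2298 = 3111 + i \sqrt{303}$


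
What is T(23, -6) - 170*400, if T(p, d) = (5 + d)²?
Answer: -67999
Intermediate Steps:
T(23, -6) - 170*400 = (5 - 6)² - 170*400 = (-1)² - 68000 = 1 - 68000 = -67999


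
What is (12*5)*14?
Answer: 840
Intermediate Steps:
(12*5)*14 = 60*14 = 840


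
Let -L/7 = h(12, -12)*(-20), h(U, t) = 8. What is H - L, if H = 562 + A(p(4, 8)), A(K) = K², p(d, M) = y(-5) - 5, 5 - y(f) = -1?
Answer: -557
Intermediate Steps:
y(f) = 6 (y(f) = 5 - 1*(-1) = 5 + 1 = 6)
L = 1120 (L = -56*(-20) = -7*(-160) = 1120)
p(d, M) = 1 (p(d, M) = 6 - 5 = 1)
H = 563 (H = 562 + 1² = 562 + 1 = 563)
H - L = 563 - 1*1120 = 563 - 1120 = -557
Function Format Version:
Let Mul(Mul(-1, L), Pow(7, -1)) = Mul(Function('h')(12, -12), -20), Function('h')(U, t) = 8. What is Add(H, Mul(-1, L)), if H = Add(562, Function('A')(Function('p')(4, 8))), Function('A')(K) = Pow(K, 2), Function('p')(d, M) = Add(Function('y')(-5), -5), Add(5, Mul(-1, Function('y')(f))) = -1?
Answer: -557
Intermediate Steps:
Function('y')(f) = 6 (Function('y')(f) = Add(5, Mul(-1, -1)) = Add(5, 1) = 6)
L = 1120 (L = Mul(-7, Mul(8, -20)) = Mul(-7, -160) = 1120)
Function('p')(d, M) = 1 (Function('p')(d, M) = Add(6, -5) = 1)
H = 563 (H = Add(562, Pow(1, 2)) = Add(562, 1) = 563)
Add(H, Mul(-1, L)) = Add(563, Mul(-1, 1120)) = Add(563, -1120) = -557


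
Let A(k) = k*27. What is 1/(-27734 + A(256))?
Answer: -1/20822 ≈ -4.8026e-5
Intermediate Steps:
A(k) = 27*k
1/(-27734 + A(256)) = 1/(-27734 + 27*256) = 1/(-27734 + 6912) = 1/(-20822) = -1/20822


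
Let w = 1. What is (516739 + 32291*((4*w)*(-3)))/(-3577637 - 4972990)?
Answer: -129247/8550627 ≈ -0.015115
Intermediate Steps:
(516739 + 32291*((4*w)*(-3)))/(-3577637 - 4972990) = (516739 + 32291*((4*1)*(-3)))/(-3577637 - 4972990) = (516739 + 32291*(4*(-3)))/(-8550627) = (516739 + 32291*(-12))*(-1/8550627) = (516739 - 387492)*(-1/8550627) = 129247*(-1/8550627) = -129247/8550627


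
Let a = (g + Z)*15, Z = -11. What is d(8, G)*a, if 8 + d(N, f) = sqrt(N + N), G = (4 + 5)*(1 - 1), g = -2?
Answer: 780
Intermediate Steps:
a = -195 (a = (-2 - 11)*15 = -13*15 = -195)
G = 0 (G = 9*0 = 0)
d(N, f) = -8 + sqrt(2)*sqrt(N) (d(N, f) = -8 + sqrt(N + N) = -8 + sqrt(2*N) = -8 + sqrt(2)*sqrt(N))
d(8, G)*a = (-8 + sqrt(2)*sqrt(8))*(-195) = (-8 + sqrt(2)*(2*sqrt(2)))*(-195) = (-8 + 4)*(-195) = -4*(-195) = 780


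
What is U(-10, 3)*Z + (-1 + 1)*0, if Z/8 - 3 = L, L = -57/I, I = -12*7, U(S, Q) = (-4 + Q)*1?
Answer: -206/7 ≈ -29.429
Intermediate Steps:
U(S, Q) = -4 + Q
I = -84
L = 19/28 (L = -57/(-84) = -57*(-1/84) = 19/28 ≈ 0.67857)
Z = 206/7 (Z = 24 + 8*(19/28) = 24 + 38/7 = 206/7 ≈ 29.429)
U(-10, 3)*Z + (-1 + 1)*0 = (-4 + 3)*(206/7) + (-1 + 1)*0 = -1*206/7 + 0*0 = -206/7 + 0 = -206/7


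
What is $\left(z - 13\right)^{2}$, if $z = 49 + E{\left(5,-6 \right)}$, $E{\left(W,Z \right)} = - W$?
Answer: $961$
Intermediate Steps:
$z = 44$ ($z = 49 - 5 = 44$)
$\left(z - 13\right)^{2} = \left(44 - 13\right)^{2} = 31^{2} = 961$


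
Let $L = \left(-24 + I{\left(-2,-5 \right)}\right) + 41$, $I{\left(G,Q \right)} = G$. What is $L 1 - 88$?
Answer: $-73$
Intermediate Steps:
$L = 15$ ($L = \left(-24 - 2\right) + 41 = -26 + 41 = 15$)
$L 1 - 88 = 15 \cdot 1 - 88 = 15 - 88 = -73$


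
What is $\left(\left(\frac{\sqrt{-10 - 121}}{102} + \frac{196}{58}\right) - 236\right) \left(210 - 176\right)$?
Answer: $- \frac{229364}{29} + \frac{i \sqrt{131}}{3} \approx -7909.1 + 3.8152 i$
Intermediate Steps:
$\left(\left(\frac{\sqrt{-10 - 121}}{102} + \frac{196}{58}\right) - 236\right) \left(210 - 176\right) = \left(\left(\sqrt{-131} \cdot \frac{1}{102} + 196 \cdot \frac{1}{58}\right) - 236\right) 34 = \left(\left(i \sqrt{131} \cdot \frac{1}{102} + \frac{98}{29}\right) - 236\right) 34 = \left(\left(\frac{i \sqrt{131}}{102} + \frac{98}{29}\right) - 236\right) 34 = \left(\left(\frac{98}{29} + \frac{i \sqrt{131}}{102}\right) - 236\right) 34 = \left(- \frac{6746}{29} + \frac{i \sqrt{131}}{102}\right) 34 = - \frac{229364}{29} + \frac{i \sqrt{131}}{3}$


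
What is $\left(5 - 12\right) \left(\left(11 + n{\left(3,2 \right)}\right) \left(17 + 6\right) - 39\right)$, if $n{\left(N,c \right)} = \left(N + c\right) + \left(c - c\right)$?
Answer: $-2303$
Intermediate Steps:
$n{\left(N,c \right)} = N + c$ ($n{\left(N,c \right)} = \left(N + c\right) + 0 = N + c$)
$\left(5 - 12\right) \left(\left(11 + n{\left(3,2 \right)}\right) \left(17 + 6\right) - 39\right) = \left(5 - 12\right) \left(\left(11 + \left(3 + 2\right)\right) \left(17 + 6\right) - 39\right) = \left(5 - 12\right) \left(\left(11 + 5\right) 23 - 39\right) = - 7 \left(16 \cdot 23 - 39\right) = - 7 \left(368 - 39\right) = \left(-7\right) 329 = -2303$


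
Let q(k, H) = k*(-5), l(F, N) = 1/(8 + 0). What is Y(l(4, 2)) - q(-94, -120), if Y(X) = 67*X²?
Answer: -30013/64 ≈ -468.95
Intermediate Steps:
l(F, N) = ⅛ (l(F, N) = 1/8 = ⅛)
q(k, H) = -5*k
Y(l(4, 2)) - q(-94, -120) = 67*(⅛)² - (-5)*(-94) = 67*(1/64) - 1*470 = 67/64 - 470 = -30013/64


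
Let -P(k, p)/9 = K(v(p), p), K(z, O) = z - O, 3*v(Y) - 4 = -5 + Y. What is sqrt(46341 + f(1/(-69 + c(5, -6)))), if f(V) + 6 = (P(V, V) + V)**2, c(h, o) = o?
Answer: sqrt(260681899)/75 ≈ 215.28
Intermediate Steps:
v(Y) = -1/3 + Y/3 (v(Y) = 4/3 + (-5 + Y)/3 = 4/3 + (-5/3 + Y/3) = -1/3 + Y/3)
P(k, p) = 3 + 6*p (P(k, p) = -9*((-1/3 + p/3) - p) = -9*(-1/3 - 2*p/3) = 3 + 6*p)
f(V) = -6 + (3 + 7*V)**2 (f(V) = -6 + ((3 + 6*V) + V)**2 = -6 + (3 + 7*V)**2)
sqrt(46341 + f(1/(-69 + c(5, -6)))) = sqrt(46341 + (-6 + (3 + 7/(-69 - 6))**2)) = sqrt(46341 + (-6 + (3 + 7/(-75))**2)) = sqrt(46341 + (-6 + (3 + 7*(-1/75))**2)) = sqrt(46341 + (-6 + (3 - 7/75)**2)) = sqrt(46341 + (-6 + (218/75)**2)) = sqrt(46341 + (-6 + 47524/5625)) = sqrt(46341 + 13774/5625) = sqrt(260681899/5625) = sqrt(260681899)/75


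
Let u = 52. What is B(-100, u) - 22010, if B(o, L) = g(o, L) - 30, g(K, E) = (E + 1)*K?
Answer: -27340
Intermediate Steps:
g(K, E) = K*(1 + E) (g(K, E) = (1 + E)*K = K*(1 + E))
B(o, L) = -30 + o*(1 + L) (B(o, L) = o*(1 + L) - 30 = -30 + o*(1 + L))
B(-100, u) - 22010 = (-30 - 100*(1 + 52)) - 22010 = (-30 - 100*53) - 22010 = (-30 - 5300) - 22010 = -5330 - 22010 = -27340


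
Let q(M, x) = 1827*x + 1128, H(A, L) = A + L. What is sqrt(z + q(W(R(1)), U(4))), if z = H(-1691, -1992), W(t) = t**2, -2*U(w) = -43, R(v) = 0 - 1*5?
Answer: 7*sqrt(2998)/2 ≈ 191.64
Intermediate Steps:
R(v) = -5 (R(v) = 0 - 5 = -5)
U(w) = 43/2 (U(w) = -1/2*(-43) = 43/2)
z = -3683 (z = -1691 - 1992 = -3683)
q(M, x) = 1128 + 1827*x
sqrt(z + q(W(R(1)), U(4))) = sqrt(-3683 + (1128 + 1827*(43/2))) = sqrt(-3683 + (1128 + 78561/2)) = sqrt(-3683 + 80817/2) = sqrt(73451/2) = 7*sqrt(2998)/2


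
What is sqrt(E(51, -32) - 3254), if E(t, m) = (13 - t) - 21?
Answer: I*sqrt(3313) ≈ 57.559*I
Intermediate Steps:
E(t, m) = -8 - t
sqrt(E(51, -32) - 3254) = sqrt((-8 - 1*51) - 3254) = sqrt((-8 - 51) - 3254) = sqrt(-59 - 3254) = sqrt(-3313) = I*sqrt(3313)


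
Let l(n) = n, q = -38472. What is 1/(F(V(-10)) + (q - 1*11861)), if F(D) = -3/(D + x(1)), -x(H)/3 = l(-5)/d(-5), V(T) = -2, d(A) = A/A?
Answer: -13/654332 ≈ -1.9868e-5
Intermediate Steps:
d(A) = 1
x(H) = 15 (x(H) = -(-15)/1 = -(-15) = -3*(-5) = 15)
F(D) = -3/(15 + D) (F(D) = -3/(D + 15) = -3/(15 + D))
1/(F(V(-10)) + (q - 1*11861)) = 1/(-3/(15 - 2) + (-38472 - 1*11861)) = 1/(-3/13 + (-38472 - 11861)) = 1/(-3*1/13 - 50333) = 1/(-3/13 - 50333) = 1/(-654332/13) = -13/654332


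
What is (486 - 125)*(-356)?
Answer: -128516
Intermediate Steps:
(486 - 125)*(-356) = 361*(-356) = -128516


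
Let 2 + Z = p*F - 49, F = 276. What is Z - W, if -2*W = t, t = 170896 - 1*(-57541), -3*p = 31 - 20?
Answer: 226311/2 ≈ 1.1316e+5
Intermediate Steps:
p = -11/3 (p = -(31 - 20)/3 = -⅓*11 = -11/3 ≈ -3.6667)
t = 228437 (t = 170896 + 57541 = 228437)
W = -228437/2 (W = -½*228437 = -228437/2 ≈ -1.1422e+5)
Z = -1063 (Z = -2 + (-11/3*276 - 49) = -2 + (-1012 - 49) = -2 - 1061 = -1063)
Z - W = -1063 - 1*(-228437/2) = -1063 + 228437/2 = 226311/2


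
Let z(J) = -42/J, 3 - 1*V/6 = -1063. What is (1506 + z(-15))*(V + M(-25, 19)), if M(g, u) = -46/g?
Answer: 1206632624/125 ≈ 9.6531e+6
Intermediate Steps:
V = 6396 (V = 18 - 6*(-1063) = 18 + 6378 = 6396)
(1506 + z(-15))*(V + M(-25, 19)) = (1506 - 42/(-15))*(6396 - 46/(-25)) = (1506 - 42*(-1/15))*(6396 - 46*(-1/25)) = (1506 + 14/5)*(6396 + 46/25) = (7544/5)*(159946/25) = 1206632624/125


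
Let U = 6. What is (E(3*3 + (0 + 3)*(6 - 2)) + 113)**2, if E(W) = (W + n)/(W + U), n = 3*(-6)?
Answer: 1036324/81 ≈ 12794.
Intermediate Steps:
n = -18
E(W) = (-18 + W)/(6 + W) (E(W) = (W - 18)/(W + 6) = (-18 + W)/(6 + W))
(E(3*3 + (0 + 3)*(6 - 2)) + 113)**2 = ((-18 + (3*3 + (0 + 3)*(6 - 2)))/(6 + (3*3 + (0 + 3)*(6 - 2))) + 113)**2 = ((-18 + (9 + 3*4))/(6 + (9 + 3*4)) + 113)**2 = ((-18 + (9 + 12))/(6 + (9 + 12)) + 113)**2 = ((-18 + 21)/(6 + 21) + 113)**2 = (3/27 + 113)**2 = ((1/27)*3 + 113)**2 = (1/9 + 113)**2 = (1018/9)**2 = 1036324/81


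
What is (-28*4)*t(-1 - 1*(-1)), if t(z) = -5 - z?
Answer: 560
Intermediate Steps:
(-28*4)*t(-1 - 1*(-1)) = (-28*4)*(-5 - (-1 - 1*(-1))) = -112*(-5 - (-1 + 1)) = -112*(-5 - 1*0) = -112*(-5 + 0) = -112*(-5) = 560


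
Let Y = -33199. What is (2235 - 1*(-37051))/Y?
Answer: -39286/33199 ≈ -1.1833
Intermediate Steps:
(2235 - 1*(-37051))/Y = (2235 - 1*(-37051))/(-33199) = (2235 + 37051)*(-1/33199) = 39286*(-1/33199) = -39286/33199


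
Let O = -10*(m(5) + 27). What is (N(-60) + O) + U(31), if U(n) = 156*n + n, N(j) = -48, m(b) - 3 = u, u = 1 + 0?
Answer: 4509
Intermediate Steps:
u = 1
m(b) = 4 (m(b) = 3 + 1 = 4)
U(n) = 157*n
O = -310 (O = -10*(4 + 27) = -10*31 = -310)
(N(-60) + O) + U(31) = (-48 - 310) + 157*31 = -358 + 4867 = 4509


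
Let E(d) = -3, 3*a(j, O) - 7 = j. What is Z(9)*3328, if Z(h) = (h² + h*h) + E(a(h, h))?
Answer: 529152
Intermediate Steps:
a(j, O) = 7/3 + j/3
Z(h) = -3 + 2*h² (Z(h) = (h² + h*h) - 3 = (h² + h²) - 3 = 2*h² - 3 = -3 + 2*h²)
Z(9)*3328 = (-3 + 2*9²)*3328 = (-3 + 2*81)*3328 = (-3 + 162)*3328 = 159*3328 = 529152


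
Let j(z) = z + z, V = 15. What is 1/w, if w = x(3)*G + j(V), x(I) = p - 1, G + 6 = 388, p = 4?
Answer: 1/1176 ≈ 0.00085034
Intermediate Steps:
G = 382 (G = -6 + 388 = 382)
x(I) = 3 (x(I) = 4 - 1 = 3)
j(z) = 2*z
w = 1176 (w = 3*382 + 2*15 = 1146 + 30 = 1176)
1/w = 1/1176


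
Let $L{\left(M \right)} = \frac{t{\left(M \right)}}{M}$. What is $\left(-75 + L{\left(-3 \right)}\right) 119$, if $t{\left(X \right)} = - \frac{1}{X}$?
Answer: $- \frac{80444}{9} \approx -8938.2$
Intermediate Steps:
$L{\left(M \right)} = - \frac{1}{M^{2}}$ ($L{\left(M \right)} = \frac{\left(-1\right) \frac{1}{M}}{M} = - \frac{1}{M^{2}}$)
$\left(-75 + L{\left(-3 \right)}\right) 119 = \left(-75 - \frac{1}{9}\right) 119 = \left(- \frac{676}{9}\right) 119 = - \frac{80444}{9}$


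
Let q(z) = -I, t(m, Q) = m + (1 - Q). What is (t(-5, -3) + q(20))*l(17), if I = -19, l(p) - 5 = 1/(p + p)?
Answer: 1539/17 ≈ 90.529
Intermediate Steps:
l(p) = 5 + 1/(2*p) (l(p) = 5 + 1/(p + p) = 5 + 1/(2*p))
t(m, Q) = 1 + m - Q
q(z) = 19 (q(z) = -1*(-19) = 19)
(t(-5, -3) + q(20))*l(17) = ((1 - 5 - 1*(-3)) + 19)*(5 + (½)/17) = ((1 - 5 + 3) + 19)*(5 + (½)*(1/17)) = (-1 + 19)*(5 + 1/34) = 18*(171/34) = 1539/17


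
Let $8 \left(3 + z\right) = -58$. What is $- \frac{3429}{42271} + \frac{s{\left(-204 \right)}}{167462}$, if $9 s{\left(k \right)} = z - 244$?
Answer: $- \frac{2301685415}{28315144808} \approx -0.081288$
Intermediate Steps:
$z = - \frac{41}{4}$ ($z = -3 + \frac{1}{8} \left(-58\right) = -3 - \frac{29}{4} = - \frac{41}{4} \approx -10.25$)
$s{\left(k \right)} = - \frac{113}{4}$ ($s{\left(k \right)} = \frac{- \frac{41}{4} - 244}{9} = \frac{1}{9} \left(- \frac{1017}{4}\right) = - \frac{113}{4}$)
$- \frac{3429}{42271} + \frac{s{\left(-204 \right)}}{167462} = - \frac{3429}{42271} - \frac{113}{4 \cdot 167462} = \left(-3429\right) \frac{1}{42271} - \frac{113}{669848} = - \frac{3429}{42271} - \frac{113}{669848} = - \frac{2301685415}{28315144808}$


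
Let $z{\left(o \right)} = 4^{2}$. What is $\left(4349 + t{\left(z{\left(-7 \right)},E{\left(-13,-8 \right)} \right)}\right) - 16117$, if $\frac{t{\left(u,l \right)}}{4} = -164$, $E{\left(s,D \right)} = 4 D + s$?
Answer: $-12424$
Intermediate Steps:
$z{\left(o \right)} = 16$
$E{\left(s,D \right)} = s + 4 D$
$t{\left(u,l \right)} = -656$ ($t{\left(u,l \right)} = 4 \left(-164\right) = -656$)
$\left(4349 + t{\left(z{\left(-7 \right)},E{\left(-13,-8 \right)} \right)}\right) - 16117 = \left(4349 - 656\right) - 16117 = 3693 - 16117 = -12424$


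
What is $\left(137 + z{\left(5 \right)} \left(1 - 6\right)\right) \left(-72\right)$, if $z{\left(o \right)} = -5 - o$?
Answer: $-13464$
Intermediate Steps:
$\left(137 + z{\left(5 \right)} \left(1 - 6\right)\right) \left(-72\right) = \left(137 + \left(-5 - 5\right) \left(1 - 6\right)\right) \left(-72\right) = \left(137 + \left(-5 - 5\right) \left(-5\right)\right) \left(-72\right) = \left(137 - -50\right) \left(-72\right) = \left(137 + 50\right) \left(-72\right) = 187 \left(-72\right) = -13464$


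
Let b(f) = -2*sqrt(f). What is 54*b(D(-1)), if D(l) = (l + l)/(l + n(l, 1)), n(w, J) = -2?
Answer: -36*sqrt(6) ≈ -88.182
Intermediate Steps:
D(l) = 2*l/(-2 + l) (D(l) = (l + l)/(l - 2) = (2*l)/(-2 + l) = 2*l/(-2 + l))
54*b(D(-1)) = 54*(-2*sqrt(2)*sqrt(-1/(-2 - 1))) = 54*(-2*sqrt(2)*sqrt(-1/(-3))) = 54*(-2*sqrt(6)/3) = -36*sqrt(6)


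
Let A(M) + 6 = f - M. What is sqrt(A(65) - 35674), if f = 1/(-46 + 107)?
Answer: 2*I*sqrt(33251771)/61 ≈ 189.06*I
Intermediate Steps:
f = 1/61 ≈ 0.016393
A(M) = -365/61 - M (A(M) = -6 + (1/61 - M) = -365/61 - M)
sqrt(A(65) - 35674) = sqrt((-365/61 - 1*65) - 35674) = sqrt((-365/61 - 65) - 35674) = sqrt(-4330/61 - 35674) = sqrt(-2180444/61) = 2*I*sqrt(33251771)/61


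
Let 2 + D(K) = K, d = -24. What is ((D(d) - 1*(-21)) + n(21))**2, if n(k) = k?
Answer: 256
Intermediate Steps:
D(K) = -2 + K
((D(d) - 1*(-21)) + n(21))**2 = (((-2 - 24) - 1*(-21)) + 21)**2 = ((-26 + 21) + 21)**2 = (-5 + 21)**2 = 16**2 = 256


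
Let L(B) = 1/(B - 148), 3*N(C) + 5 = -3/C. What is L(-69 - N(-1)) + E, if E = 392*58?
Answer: 14755661/649 ≈ 22736.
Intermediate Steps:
N(C) = -5/3 - 1/C (N(C) = -5/3 + (-3/C)/3 = -5/3 - 1/C)
E = 22736
L(B) = 1/(-148 + B)
L(-69 - N(-1)) + E = 1/(-148 + (-69 - (-5/3 - 1/(-1)))) + 22736 = 1/(-148 + (-69 - (-5/3 - 1*(-1)))) + 22736 = 1/(-148 + (-69 - (-5/3 + 1))) + 22736 = 1/(-148 + (-69 - 1*(-⅔))) + 22736 = 1/(-148 + (-69 + ⅔)) + 22736 = 1/(-148 - 205/3) + 22736 = 1/(-649/3) + 22736 = -3/649 + 22736 = 14755661/649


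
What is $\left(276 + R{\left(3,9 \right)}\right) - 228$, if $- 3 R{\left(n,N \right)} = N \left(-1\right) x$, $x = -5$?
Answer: $33$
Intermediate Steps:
$R{\left(n,N \right)} = - \frac{5 N}{3}$ ($R{\left(n,N \right)} = - \frac{N \left(-1\right) \left(-5\right)}{3} = - \frac{- N \left(-5\right)}{3} = - \frac{5 N}{3}$)
$\left(276 + R{\left(3,9 \right)}\right) - 228 = \left(276 - 15\right) - 228 = 261 - 228 = 33$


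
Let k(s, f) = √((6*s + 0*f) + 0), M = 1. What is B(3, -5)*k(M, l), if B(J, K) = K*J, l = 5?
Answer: -15*√6 ≈ -36.742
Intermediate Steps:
k(s, f) = √6*√s (k(s, f) = √((6*s + 0) + 0) = √(6*s + 0) = √(6*s) = √6*√s)
B(J, K) = J*K
B(3, -5)*k(M, l) = (3*(-5))*(√6*√1) = -15*√6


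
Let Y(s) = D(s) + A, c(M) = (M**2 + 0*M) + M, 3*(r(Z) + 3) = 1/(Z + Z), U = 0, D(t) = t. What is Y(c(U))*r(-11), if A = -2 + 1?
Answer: 199/66 ≈ 3.0152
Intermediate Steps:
A = -1
r(Z) = -3 + 1/(6*Z) (r(Z) = -3 + 1/(3*(Z + Z)) = -3 + 1/(3*((2*Z))) = -3 + (1/(2*Z))/3 = -3 + 1/(6*Z))
c(M) = M + M**2 (c(M) = (M**2 + 0) + M = M**2 + M = M + M**2)
Y(s) = -1 + s (Y(s) = s - 1 = -1 + s)
Y(c(U))*r(-11) = (-1 + 0*(1 + 0))*(-3 + (1/6)/(-11)) = (-1 + 0*1)*(-3 + (1/6)*(-1/11)) = (-1 + 0)*(-3 - 1/66) = -1*(-199/66) = 199/66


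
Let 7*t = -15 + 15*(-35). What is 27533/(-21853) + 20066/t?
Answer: -1542191953/5900310 ≈ -261.37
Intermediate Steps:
t = -540/7 (t = (-15 + 15*(-35))/7 = (-15 - 525)/7 = (⅐)*(-540) = -540/7 ≈ -77.143)
27533/(-21853) + 20066/t = 27533/(-21853) + 20066/(-540/7) = 27533*(-1/21853) + 20066*(-7/540) = -27533/21853 - 70231/270 = -1542191953/5900310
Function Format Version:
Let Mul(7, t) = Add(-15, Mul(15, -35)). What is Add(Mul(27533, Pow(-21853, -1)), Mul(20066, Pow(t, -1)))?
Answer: Rational(-1542191953, 5900310) ≈ -261.37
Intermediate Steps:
t = Rational(-540, 7) (t = Mul(Rational(1, 7), Add(-15, Mul(15, -35))) = Mul(Rational(1, 7), Add(-15, -525)) = Mul(Rational(1, 7), -540) = Rational(-540, 7) ≈ -77.143)
Add(Mul(27533, Pow(-21853, -1)), Mul(20066, Pow(t, -1))) = Add(Mul(27533, Pow(-21853, -1)), Mul(20066, Pow(Rational(-540, 7), -1))) = Add(Mul(27533, Rational(-1, 21853)), Mul(20066, Rational(-7, 540))) = Add(Rational(-27533, 21853), Rational(-70231, 270)) = Rational(-1542191953, 5900310)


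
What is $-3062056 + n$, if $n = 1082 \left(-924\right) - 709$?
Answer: $-4062533$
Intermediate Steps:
$n = -1000477$ ($n = -999768 - 709 = -1000477$)
$-3062056 + n = -3062056 - 1000477 = -4062533$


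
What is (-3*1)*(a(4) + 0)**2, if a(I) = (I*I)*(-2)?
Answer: -3072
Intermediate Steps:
a(I) = -2*I**2 (a(I) = I**2*(-2) = -2*I**2)
(-3*1)*(a(4) + 0)**2 = (-3*1)*(-2*4**2 + 0)**2 = -3*(-2*16 + 0)**2 = -3*(-32 + 0)**2 = -3*(-32)**2 = -3*1024 = -3072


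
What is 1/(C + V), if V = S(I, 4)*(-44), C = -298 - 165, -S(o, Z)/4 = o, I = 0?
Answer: -1/463 ≈ -0.0021598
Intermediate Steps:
S(o, Z) = -4*o
C = -463
V = 0 (V = -4*0*(-44) = 0*(-44) = 0)
1/(C + V) = 1/(-463 + 0) = 1/(-463) = -1/463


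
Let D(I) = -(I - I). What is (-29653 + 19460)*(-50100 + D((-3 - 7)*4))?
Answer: 510669300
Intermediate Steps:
D(I) = 0 (D(I) = -1*0 = 0)
(-29653 + 19460)*(-50100 + D((-3 - 7)*4)) = (-29653 + 19460)*(-50100 + 0) = -10193*(-50100) = 510669300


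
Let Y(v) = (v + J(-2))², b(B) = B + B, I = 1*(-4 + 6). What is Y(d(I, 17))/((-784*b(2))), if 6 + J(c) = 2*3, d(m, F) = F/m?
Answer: -289/12544 ≈ -0.023039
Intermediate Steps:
I = 2 (I = 1*2 = 2)
b(B) = 2*B
J(c) = 0 (J(c) = -6 + 2*3 = -6 + 6 = 0)
Y(v) = v² (Y(v) = (v + 0)² = v²)
Y(d(I, 17))/((-784*b(2))) = (17/2)²/((-1568*2)) = (17*(½))²/((-784*4)) = (17/2)²/(-3136) = (289/4)*(-1/3136) = -289/12544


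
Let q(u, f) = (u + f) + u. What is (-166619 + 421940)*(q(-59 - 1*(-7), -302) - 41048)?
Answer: -10584076734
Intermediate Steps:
q(u, f) = f + 2*u (q(u, f) = (f + u) + u = f + 2*u)
(-166619 + 421940)*(q(-59 - 1*(-7), -302) - 41048) = (-166619 + 421940)*((-302 + 2*(-59 - 1*(-7))) - 41048) = 255321*((-302 + 2*(-59 + 7)) - 41048) = 255321*((-302 + 2*(-52)) - 41048) = 255321*((-302 - 104) - 41048) = 255321*(-406 - 41048) = 255321*(-41454) = -10584076734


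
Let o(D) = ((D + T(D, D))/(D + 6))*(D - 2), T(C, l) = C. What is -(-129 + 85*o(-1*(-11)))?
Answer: -861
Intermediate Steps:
o(D) = 2*D*(-2 + D)/(6 + D) (o(D) = ((D + D)/(D + 6))*(D - 2) = ((2*D)/(6 + D))*(-2 + D) = (2*D/(6 + D))*(-2 + D) = 2*D*(-2 + D)/(6 + D))
-(-129 + 85*o(-1*(-11))) = -(-129 + 85*(2*(-1*(-11))*(-2 - 1*(-11))/(6 - 1*(-11)))) = -(-129 + 85*(2*11*(-2 + 11)/(6 + 11))) = -(-129 + 85*(2*11*9/17)) = -(-129 + 85*(2*11*(1/17)*9)) = -(-129 + 85*(198/17)) = -(-129 + 990) = -1*861 = -861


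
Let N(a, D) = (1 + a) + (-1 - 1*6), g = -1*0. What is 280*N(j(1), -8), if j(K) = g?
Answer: -1680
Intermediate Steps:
g = 0
j(K) = 0
N(a, D) = -6 + a (N(a, D) = (1 + a) + (-1 - 6) = (1 + a) - 7 = -6 + a)
280*N(j(1), -8) = 280*(-6 + 0) = 280*(-6) = -1680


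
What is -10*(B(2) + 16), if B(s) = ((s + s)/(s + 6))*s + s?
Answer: -190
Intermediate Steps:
B(s) = s + 2*s**2/(6 + s) (B(s) = ((2*s)/(6 + s))*s + s = (2*s/(6 + s))*s + s = 2*s**2/(6 + s) + s = s + 2*s**2/(6 + s))
-10*(B(2) + 16) = -10*(3*2*(2 + 2)/(6 + 2) + 16) = -10*(3*2*4/8 + 16) = -10*(3*2*(1/8)*4 + 16) = -10*(3 + 16) = -10*19 = -190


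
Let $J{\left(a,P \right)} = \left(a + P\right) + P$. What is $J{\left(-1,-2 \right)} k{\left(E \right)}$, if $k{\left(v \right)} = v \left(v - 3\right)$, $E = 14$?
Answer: $-770$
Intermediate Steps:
$J{\left(a,P \right)} = a + 2 P$ ($J{\left(a,P \right)} = \left(P + a\right) + P = a + 2 P$)
$k{\left(v \right)} = v \left(-3 + v\right)$
$J{\left(-1,-2 \right)} k{\left(E \right)} = \left(-1 + 2 \left(-2\right)\right) 14 \left(-3 + 14\right) = \left(-1 - 4\right) 14 \cdot 11 = \left(-5\right) 154 = -770$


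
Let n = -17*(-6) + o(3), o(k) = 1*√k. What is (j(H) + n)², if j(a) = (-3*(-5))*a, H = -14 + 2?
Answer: (78 - √3)² ≈ 5816.8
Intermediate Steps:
o(k) = √k
H = -12
n = 102 + √3 (n = -17*(-6) + √3 = 102 + √3 ≈ 103.73)
j(a) = 15*a
(j(H) + n)² = (15*(-12) + (102 + √3))² = (-180 + (102 + √3))² = (-78 + √3)²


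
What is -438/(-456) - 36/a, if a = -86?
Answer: 4507/3268 ≈ 1.3791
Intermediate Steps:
-438/(-456) - 36/a = -438/(-456) - 36/(-86) = -438*(-1/456) - 36*(-1/86) = 73/76 + 18/43 = 4507/3268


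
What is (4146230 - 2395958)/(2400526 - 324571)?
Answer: 583424/691985 ≈ 0.84312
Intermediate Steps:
(4146230 - 2395958)/(2400526 - 324571) = 1750272/2075955 = 1750272*(1/2075955) = 583424/691985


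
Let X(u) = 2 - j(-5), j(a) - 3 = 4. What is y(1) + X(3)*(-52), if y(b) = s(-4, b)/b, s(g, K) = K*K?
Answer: 261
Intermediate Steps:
j(a) = 7 (j(a) = 3 + 4 = 7)
s(g, K) = K²
X(u) = -5 (X(u) = 2 - 1*7 = 2 - 7 = -5)
y(b) = b (y(b) = b²/b = b)
y(1) + X(3)*(-52) = 1 - 5*(-52) = 1 + 260 = 261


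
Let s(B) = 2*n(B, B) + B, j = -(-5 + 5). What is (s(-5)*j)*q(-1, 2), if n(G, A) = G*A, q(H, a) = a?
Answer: 0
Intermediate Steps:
n(G, A) = A*G
j = 0 (j = -1*0 = 0)
s(B) = B + 2*B² (s(B) = 2*(B*B) + B = 2*B² + B = B + 2*B²)
(s(-5)*j)*q(-1, 2) = (-5*(1 + 2*(-5))*0)*2 = (-5*(1 - 10)*0)*2 = (-5*(-9)*0)*2 = (45*0)*2 = 0*2 = 0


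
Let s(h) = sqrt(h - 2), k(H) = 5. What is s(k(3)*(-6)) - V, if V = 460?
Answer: -460 + 4*I*sqrt(2) ≈ -460.0 + 5.6569*I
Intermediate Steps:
s(h) = sqrt(-2 + h)
s(k(3)*(-6)) - V = sqrt(-2 + 5*(-6)) - 1*460 = sqrt(-2 - 30) - 460 = sqrt(-32) - 460 = 4*I*sqrt(2) - 460 = -460 + 4*I*sqrt(2)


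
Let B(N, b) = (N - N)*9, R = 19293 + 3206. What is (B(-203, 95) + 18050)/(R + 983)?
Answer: 9025/11741 ≈ 0.76867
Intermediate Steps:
R = 22499
B(N, b) = 0 (B(N, b) = 0*9 = 0)
(B(-203, 95) + 18050)/(R + 983) = (0 + 18050)/(22499 + 983) = 18050/23482 = 18050*(1/23482) = 9025/11741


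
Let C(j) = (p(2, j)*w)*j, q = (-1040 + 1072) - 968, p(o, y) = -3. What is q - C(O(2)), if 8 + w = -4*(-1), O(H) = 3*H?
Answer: -1008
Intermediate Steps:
q = -936 (q = 32 - 968 = -936)
w = -4 (w = -8 - 4*(-1) = -8 + 4 = -4)
C(j) = 12*j (C(j) = (-3*(-4))*j = 12*j)
q - C(O(2)) = -936 - 12*3*2 = -936 - 12*6 = -936 - 1*72 = -936 - 72 = -1008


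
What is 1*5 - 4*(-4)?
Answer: 21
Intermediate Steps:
1*5 - 4*(-4) = 5 + 16 = 21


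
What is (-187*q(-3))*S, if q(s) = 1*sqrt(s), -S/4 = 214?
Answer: 160072*I*sqrt(3) ≈ 2.7725e+5*I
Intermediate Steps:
S = -856 (S = -4*214 = -856)
q(s) = sqrt(s)
(-187*q(-3))*S = -187*I*sqrt(3)*(-856) = 160072*I*sqrt(3)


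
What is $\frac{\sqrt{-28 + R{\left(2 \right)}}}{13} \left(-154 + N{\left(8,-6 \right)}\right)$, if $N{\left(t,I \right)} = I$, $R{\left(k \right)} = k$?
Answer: $- \frac{160 i \sqrt{26}}{13} \approx - 62.757 i$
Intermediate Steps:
$\frac{\sqrt{-28 + R{\left(2 \right)}}}{13} \left(-154 + N{\left(8,-6 \right)}\right) = \frac{\sqrt{-28 + 2}}{13} \left(-154 - 6\right) = \sqrt{-26} \cdot \frac{1}{13} \left(-160\right) = i \sqrt{26} \cdot \frac{1}{13} \left(-160\right) = \frac{i \sqrt{26}}{13} \left(-160\right) = - \frac{160 i \sqrt{26}}{13}$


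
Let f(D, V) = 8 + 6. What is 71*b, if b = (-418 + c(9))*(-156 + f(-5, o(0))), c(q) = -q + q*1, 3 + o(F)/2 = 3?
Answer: 4214276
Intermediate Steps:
o(F) = 0 (o(F) = -6 + 2*3 = -6 + 6 = 0)
f(D, V) = 14
c(q) = 0 (c(q) = -q + q = 0)
b = 59356 (b = (-418 + 0)*(-156 + 14) = -418*(-142) = 59356)
71*b = 71*59356 = 4214276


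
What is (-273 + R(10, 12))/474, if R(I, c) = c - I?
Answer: -271/474 ≈ -0.57173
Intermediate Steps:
(-273 + R(10, 12))/474 = (-273 + (12 - 1*10))/474 = (-273 + (12 - 10))*(1/474) = (-273 + 2)*(1/474) = -271*1/474 = -271/474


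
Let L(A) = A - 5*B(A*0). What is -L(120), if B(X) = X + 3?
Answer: -105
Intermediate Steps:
B(X) = 3 + X
L(A) = -15 + A (L(A) = A - 5*(3 + A*0) = A - 5*(3 + 0) = A - 5*3 = A - 15 = -15 + A)
-L(120) = -(-15 + 120) = -1*105 = -105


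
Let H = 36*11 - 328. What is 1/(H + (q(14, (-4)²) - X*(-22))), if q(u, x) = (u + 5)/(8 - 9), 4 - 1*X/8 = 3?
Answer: 1/225 ≈ 0.0044444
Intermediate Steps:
X = 8 (X = 32 - 8*3 = 32 - 24 = 8)
q(u, x) = -5 - u (q(u, x) = (5 + u)/(-1) = (5 + u)*(-1) = -5 - u)
H = 68 (H = 396 - 328 = 68)
1/(H + (q(14, (-4)²) - X*(-22))) = 1/(68 + ((-5 - 1*14) - 8*(-22))) = 1/(68 + ((-5 - 14) - 1*(-176))) = 1/(68 + (-19 + 176)) = 1/(68 + 157) = 1/225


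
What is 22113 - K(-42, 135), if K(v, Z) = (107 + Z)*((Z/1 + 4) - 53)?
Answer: 1301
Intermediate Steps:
K(v, Z) = (-49 + Z)*(107 + Z) (K(v, Z) = (107 + Z)*((1*Z + 4) - 53) = (107 + Z)*((Z + 4) - 53) = (107 + Z)*((4 + Z) - 53) = (107 + Z)*(-49 + Z) = (-49 + Z)*(107 + Z))
22113 - K(-42, 135) = 22113 - (-5243 + 135² + 58*135) = 22113 - (-5243 + 18225 + 7830) = 22113 - 1*20812 = 22113 - 20812 = 1301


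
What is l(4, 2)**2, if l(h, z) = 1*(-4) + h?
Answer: 0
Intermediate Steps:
l(h, z) = -4 + h
l(4, 2)**2 = (-4 + 4)**2 = 0**2 = 0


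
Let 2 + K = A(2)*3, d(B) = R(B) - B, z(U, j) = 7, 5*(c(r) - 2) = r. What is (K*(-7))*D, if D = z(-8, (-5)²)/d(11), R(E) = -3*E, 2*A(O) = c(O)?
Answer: 98/55 ≈ 1.7818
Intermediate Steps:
c(r) = 2 + r/5
A(O) = 1 + O/10 (A(O) = (2 + O/5)/2 = 1 + O/10)
d(B) = -4*B (d(B) = -3*B - B = -4*B)
D = -7/44 (D = 7/((-4*11)) = 7/(-44) = 7*(-1/44) = -7/44 ≈ -0.15909)
K = 8/5 (K = -2 + (1 + (⅒)*2)*3 = -2 + (1 + ⅕)*3 = -2 + (6/5)*3 = -2 + 18/5 = 8/5 ≈ 1.6000)
(K*(-7))*D = ((8/5)*(-7))*(-7/44) = -56/5*(-7/44) = 98/55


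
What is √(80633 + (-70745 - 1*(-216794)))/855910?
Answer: √226682/855910 ≈ 0.00055626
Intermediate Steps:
√(80633 + (-70745 - 1*(-216794)))/855910 = √(80633 + (-70745 + 216794))*(1/855910) = √(80633 + 146049)*(1/855910) = √226682*(1/855910) = √226682/855910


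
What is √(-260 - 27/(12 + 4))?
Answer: I*√4187/4 ≈ 16.177*I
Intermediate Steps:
√(-260 - 27/(12 + 4)) = √(-260 - 27/16) = √(-4187/16) = I*√4187/4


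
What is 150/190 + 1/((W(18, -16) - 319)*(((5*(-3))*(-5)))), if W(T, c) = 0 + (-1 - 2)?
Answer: 362231/458850 ≈ 0.78943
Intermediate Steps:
W(T, c) = -3 (W(T, c) = 0 - 3 = -3)
150/190 + 1/((W(18, -16) - 319)*(((5*(-3))*(-5)))) = 150/190 + 1/((-3 - 319)*(((5*(-3))*(-5)))) = 150*(1/190) + 1/((-322)*((-15*(-5)))) = 15/19 - 1/322/75 = 15/19 - 1/322*1/75 = 15/19 - 1/24150 = 362231/458850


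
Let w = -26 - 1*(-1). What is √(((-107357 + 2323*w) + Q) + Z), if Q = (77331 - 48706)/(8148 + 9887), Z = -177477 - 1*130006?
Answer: 2*I*√1538203959690/3607 ≈ 687.69*I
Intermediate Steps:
w = -25 (w = -26 + 1 = -25)
Z = -307483 (Z = -177477 - 130006 = -307483)
Q = 5725/3607 (Q = 28625/18035 = 28625*(1/18035) = 5725/3607 ≈ 1.5872)
√(((-107357 + 2323*w) + Q) + Z) = √(((-107357 + 2323*(-25)) + 5725/3607) - 307483) = √(((-107357 - 58075) + 5725/3607) - 307483) = √((-165432 + 5725/3607) - 307483) = √(-596707499/3607 - 307483) = √(-1705798680/3607) = 2*I*√1538203959690/3607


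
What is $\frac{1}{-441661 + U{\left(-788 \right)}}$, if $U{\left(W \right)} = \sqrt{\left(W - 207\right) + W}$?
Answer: $- \frac{441661}{195064440704} - \frac{i \sqrt{1783}}{195064440704} \approx -2.2642 \cdot 10^{-6} - 2.1647 \cdot 10^{-10} i$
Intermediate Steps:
$U{\left(W \right)} = \sqrt{-207 + 2 W}$ ($U{\left(W \right)} = \sqrt{\left(-207 + W\right) + W} = \sqrt{-207 + 2 W}$)
$\frac{1}{-441661 + U{\left(-788 \right)}} = \frac{1}{-441661 + \sqrt{-207 + 2 \left(-788\right)}} = \frac{1}{-441661 + \sqrt{-207 - 1576}} = \frac{1}{-441661 + \sqrt{-1783}} = \frac{1}{-441661 + i \sqrt{1783}}$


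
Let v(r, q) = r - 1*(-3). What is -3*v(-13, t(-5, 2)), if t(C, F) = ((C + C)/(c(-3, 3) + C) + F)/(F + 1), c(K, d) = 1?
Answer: 30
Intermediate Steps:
t(C, F) = (F + 2*C/(1 + C))/(1 + F) (t(C, F) = ((C + C)/(1 + C) + F)/(F + 1) = ((2*C)/(1 + C) + F)/(1 + F) = (2*C/(1 + C) + F)/(1 + F) = (F + 2*C/(1 + C))/(1 + F))
v(r, q) = 3 + r (v(r, q) = r + 3 = 3 + r)
-3*v(-13, t(-5, 2)) = -3*(3 - 13) = -3*(-10) = 30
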